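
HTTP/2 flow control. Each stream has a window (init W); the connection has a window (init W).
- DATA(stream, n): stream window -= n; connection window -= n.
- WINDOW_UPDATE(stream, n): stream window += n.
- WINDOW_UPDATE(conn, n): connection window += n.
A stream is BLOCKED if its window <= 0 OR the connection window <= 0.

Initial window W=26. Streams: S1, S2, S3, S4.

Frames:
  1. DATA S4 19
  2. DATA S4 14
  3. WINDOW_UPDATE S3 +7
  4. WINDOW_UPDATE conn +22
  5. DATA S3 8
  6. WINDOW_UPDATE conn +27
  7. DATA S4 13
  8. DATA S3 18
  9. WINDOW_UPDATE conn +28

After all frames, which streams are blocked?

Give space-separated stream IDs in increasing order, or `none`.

Answer: S4

Derivation:
Op 1: conn=7 S1=26 S2=26 S3=26 S4=7 blocked=[]
Op 2: conn=-7 S1=26 S2=26 S3=26 S4=-7 blocked=[1, 2, 3, 4]
Op 3: conn=-7 S1=26 S2=26 S3=33 S4=-7 blocked=[1, 2, 3, 4]
Op 4: conn=15 S1=26 S2=26 S3=33 S4=-7 blocked=[4]
Op 5: conn=7 S1=26 S2=26 S3=25 S4=-7 blocked=[4]
Op 6: conn=34 S1=26 S2=26 S3=25 S4=-7 blocked=[4]
Op 7: conn=21 S1=26 S2=26 S3=25 S4=-20 blocked=[4]
Op 8: conn=3 S1=26 S2=26 S3=7 S4=-20 blocked=[4]
Op 9: conn=31 S1=26 S2=26 S3=7 S4=-20 blocked=[4]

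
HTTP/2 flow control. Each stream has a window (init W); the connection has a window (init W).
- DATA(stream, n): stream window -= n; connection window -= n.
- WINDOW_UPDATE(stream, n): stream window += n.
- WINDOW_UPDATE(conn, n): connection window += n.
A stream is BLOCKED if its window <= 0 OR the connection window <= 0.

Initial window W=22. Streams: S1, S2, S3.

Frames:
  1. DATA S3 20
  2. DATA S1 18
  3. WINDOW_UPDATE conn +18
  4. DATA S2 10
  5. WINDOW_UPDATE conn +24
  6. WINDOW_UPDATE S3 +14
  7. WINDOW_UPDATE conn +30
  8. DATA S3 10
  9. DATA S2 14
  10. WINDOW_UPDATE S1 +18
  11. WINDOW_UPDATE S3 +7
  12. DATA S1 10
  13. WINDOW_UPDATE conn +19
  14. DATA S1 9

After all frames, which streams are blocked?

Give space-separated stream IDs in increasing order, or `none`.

Op 1: conn=2 S1=22 S2=22 S3=2 blocked=[]
Op 2: conn=-16 S1=4 S2=22 S3=2 blocked=[1, 2, 3]
Op 3: conn=2 S1=4 S2=22 S3=2 blocked=[]
Op 4: conn=-8 S1=4 S2=12 S3=2 blocked=[1, 2, 3]
Op 5: conn=16 S1=4 S2=12 S3=2 blocked=[]
Op 6: conn=16 S1=4 S2=12 S3=16 blocked=[]
Op 7: conn=46 S1=4 S2=12 S3=16 blocked=[]
Op 8: conn=36 S1=4 S2=12 S3=6 blocked=[]
Op 9: conn=22 S1=4 S2=-2 S3=6 blocked=[2]
Op 10: conn=22 S1=22 S2=-2 S3=6 blocked=[2]
Op 11: conn=22 S1=22 S2=-2 S3=13 blocked=[2]
Op 12: conn=12 S1=12 S2=-2 S3=13 blocked=[2]
Op 13: conn=31 S1=12 S2=-2 S3=13 blocked=[2]
Op 14: conn=22 S1=3 S2=-2 S3=13 blocked=[2]

Answer: S2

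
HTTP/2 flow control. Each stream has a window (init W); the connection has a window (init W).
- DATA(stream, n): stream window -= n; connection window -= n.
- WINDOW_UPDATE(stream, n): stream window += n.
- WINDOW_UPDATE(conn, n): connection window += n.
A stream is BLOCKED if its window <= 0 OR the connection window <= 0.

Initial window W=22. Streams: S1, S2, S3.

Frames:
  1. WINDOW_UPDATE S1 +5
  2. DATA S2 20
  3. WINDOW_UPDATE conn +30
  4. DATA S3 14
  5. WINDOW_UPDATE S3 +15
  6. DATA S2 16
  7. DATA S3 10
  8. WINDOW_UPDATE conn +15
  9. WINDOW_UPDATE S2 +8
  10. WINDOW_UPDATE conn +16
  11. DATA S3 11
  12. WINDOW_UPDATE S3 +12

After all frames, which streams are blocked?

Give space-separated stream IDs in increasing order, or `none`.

Op 1: conn=22 S1=27 S2=22 S3=22 blocked=[]
Op 2: conn=2 S1=27 S2=2 S3=22 blocked=[]
Op 3: conn=32 S1=27 S2=2 S3=22 blocked=[]
Op 4: conn=18 S1=27 S2=2 S3=8 blocked=[]
Op 5: conn=18 S1=27 S2=2 S3=23 blocked=[]
Op 6: conn=2 S1=27 S2=-14 S3=23 blocked=[2]
Op 7: conn=-8 S1=27 S2=-14 S3=13 blocked=[1, 2, 3]
Op 8: conn=7 S1=27 S2=-14 S3=13 blocked=[2]
Op 9: conn=7 S1=27 S2=-6 S3=13 blocked=[2]
Op 10: conn=23 S1=27 S2=-6 S3=13 blocked=[2]
Op 11: conn=12 S1=27 S2=-6 S3=2 blocked=[2]
Op 12: conn=12 S1=27 S2=-6 S3=14 blocked=[2]

Answer: S2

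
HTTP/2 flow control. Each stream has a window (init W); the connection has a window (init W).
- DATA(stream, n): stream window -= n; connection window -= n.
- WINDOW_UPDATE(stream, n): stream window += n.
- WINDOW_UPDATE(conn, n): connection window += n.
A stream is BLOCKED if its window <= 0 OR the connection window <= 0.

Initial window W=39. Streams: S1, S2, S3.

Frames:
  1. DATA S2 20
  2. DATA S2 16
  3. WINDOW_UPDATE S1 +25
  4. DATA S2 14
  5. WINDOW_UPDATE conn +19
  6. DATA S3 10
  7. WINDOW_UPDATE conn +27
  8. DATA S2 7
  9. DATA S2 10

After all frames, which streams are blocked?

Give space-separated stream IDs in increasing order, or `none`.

Answer: S2

Derivation:
Op 1: conn=19 S1=39 S2=19 S3=39 blocked=[]
Op 2: conn=3 S1=39 S2=3 S3=39 blocked=[]
Op 3: conn=3 S1=64 S2=3 S3=39 blocked=[]
Op 4: conn=-11 S1=64 S2=-11 S3=39 blocked=[1, 2, 3]
Op 5: conn=8 S1=64 S2=-11 S3=39 blocked=[2]
Op 6: conn=-2 S1=64 S2=-11 S3=29 blocked=[1, 2, 3]
Op 7: conn=25 S1=64 S2=-11 S3=29 blocked=[2]
Op 8: conn=18 S1=64 S2=-18 S3=29 blocked=[2]
Op 9: conn=8 S1=64 S2=-28 S3=29 blocked=[2]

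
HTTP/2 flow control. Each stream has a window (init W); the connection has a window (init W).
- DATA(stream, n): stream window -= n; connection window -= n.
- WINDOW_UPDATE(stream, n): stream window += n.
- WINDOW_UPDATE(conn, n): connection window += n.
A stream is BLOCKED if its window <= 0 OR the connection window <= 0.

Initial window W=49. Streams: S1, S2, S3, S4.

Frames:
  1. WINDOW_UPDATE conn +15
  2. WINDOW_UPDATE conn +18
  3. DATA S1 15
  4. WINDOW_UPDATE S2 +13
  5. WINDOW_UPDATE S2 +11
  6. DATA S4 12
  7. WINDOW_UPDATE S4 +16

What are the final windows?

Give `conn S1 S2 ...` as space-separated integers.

Op 1: conn=64 S1=49 S2=49 S3=49 S4=49 blocked=[]
Op 2: conn=82 S1=49 S2=49 S3=49 S4=49 blocked=[]
Op 3: conn=67 S1=34 S2=49 S3=49 S4=49 blocked=[]
Op 4: conn=67 S1=34 S2=62 S3=49 S4=49 blocked=[]
Op 5: conn=67 S1=34 S2=73 S3=49 S4=49 blocked=[]
Op 6: conn=55 S1=34 S2=73 S3=49 S4=37 blocked=[]
Op 7: conn=55 S1=34 S2=73 S3=49 S4=53 blocked=[]

Answer: 55 34 73 49 53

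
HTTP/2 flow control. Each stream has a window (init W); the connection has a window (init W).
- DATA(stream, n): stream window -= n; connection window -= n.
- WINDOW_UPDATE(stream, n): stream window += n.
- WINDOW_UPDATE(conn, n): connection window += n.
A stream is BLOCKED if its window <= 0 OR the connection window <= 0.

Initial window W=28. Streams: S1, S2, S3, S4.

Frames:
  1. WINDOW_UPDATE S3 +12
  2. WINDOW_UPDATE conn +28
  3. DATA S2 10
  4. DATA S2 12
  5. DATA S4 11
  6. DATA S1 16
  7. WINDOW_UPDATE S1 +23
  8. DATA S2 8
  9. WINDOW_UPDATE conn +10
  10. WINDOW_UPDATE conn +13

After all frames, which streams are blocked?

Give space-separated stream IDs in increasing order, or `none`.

Op 1: conn=28 S1=28 S2=28 S3=40 S4=28 blocked=[]
Op 2: conn=56 S1=28 S2=28 S3=40 S4=28 blocked=[]
Op 3: conn=46 S1=28 S2=18 S3=40 S4=28 blocked=[]
Op 4: conn=34 S1=28 S2=6 S3=40 S4=28 blocked=[]
Op 5: conn=23 S1=28 S2=6 S3=40 S4=17 blocked=[]
Op 6: conn=7 S1=12 S2=6 S3=40 S4=17 blocked=[]
Op 7: conn=7 S1=35 S2=6 S3=40 S4=17 blocked=[]
Op 8: conn=-1 S1=35 S2=-2 S3=40 S4=17 blocked=[1, 2, 3, 4]
Op 9: conn=9 S1=35 S2=-2 S3=40 S4=17 blocked=[2]
Op 10: conn=22 S1=35 S2=-2 S3=40 S4=17 blocked=[2]

Answer: S2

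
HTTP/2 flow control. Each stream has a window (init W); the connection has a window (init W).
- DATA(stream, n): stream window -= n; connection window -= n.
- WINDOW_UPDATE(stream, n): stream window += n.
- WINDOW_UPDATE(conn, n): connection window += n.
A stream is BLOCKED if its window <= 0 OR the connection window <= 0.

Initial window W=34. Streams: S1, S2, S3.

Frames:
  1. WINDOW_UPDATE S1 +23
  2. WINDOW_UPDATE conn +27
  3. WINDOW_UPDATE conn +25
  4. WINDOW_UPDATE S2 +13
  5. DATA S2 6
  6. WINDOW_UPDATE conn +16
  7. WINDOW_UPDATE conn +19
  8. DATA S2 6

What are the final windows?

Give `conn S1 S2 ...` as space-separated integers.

Answer: 109 57 35 34

Derivation:
Op 1: conn=34 S1=57 S2=34 S3=34 blocked=[]
Op 2: conn=61 S1=57 S2=34 S3=34 blocked=[]
Op 3: conn=86 S1=57 S2=34 S3=34 blocked=[]
Op 4: conn=86 S1=57 S2=47 S3=34 blocked=[]
Op 5: conn=80 S1=57 S2=41 S3=34 blocked=[]
Op 6: conn=96 S1=57 S2=41 S3=34 blocked=[]
Op 7: conn=115 S1=57 S2=41 S3=34 blocked=[]
Op 8: conn=109 S1=57 S2=35 S3=34 blocked=[]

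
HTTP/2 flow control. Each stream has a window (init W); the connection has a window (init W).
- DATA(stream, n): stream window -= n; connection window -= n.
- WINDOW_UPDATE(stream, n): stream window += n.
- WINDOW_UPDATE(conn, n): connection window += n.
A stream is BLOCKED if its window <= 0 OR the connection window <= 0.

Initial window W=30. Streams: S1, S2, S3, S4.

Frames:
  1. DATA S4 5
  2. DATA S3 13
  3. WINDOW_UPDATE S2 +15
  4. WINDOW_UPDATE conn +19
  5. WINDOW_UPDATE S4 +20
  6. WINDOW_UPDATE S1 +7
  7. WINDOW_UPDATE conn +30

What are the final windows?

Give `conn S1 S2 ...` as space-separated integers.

Op 1: conn=25 S1=30 S2=30 S3=30 S4=25 blocked=[]
Op 2: conn=12 S1=30 S2=30 S3=17 S4=25 blocked=[]
Op 3: conn=12 S1=30 S2=45 S3=17 S4=25 blocked=[]
Op 4: conn=31 S1=30 S2=45 S3=17 S4=25 blocked=[]
Op 5: conn=31 S1=30 S2=45 S3=17 S4=45 blocked=[]
Op 6: conn=31 S1=37 S2=45 S3=17 S4=45 blocked=[]
Op 7: conn=61 S1=37 S2=45 S3=17 S4=45 blocked=[]

Answer: 61 37 45 17 45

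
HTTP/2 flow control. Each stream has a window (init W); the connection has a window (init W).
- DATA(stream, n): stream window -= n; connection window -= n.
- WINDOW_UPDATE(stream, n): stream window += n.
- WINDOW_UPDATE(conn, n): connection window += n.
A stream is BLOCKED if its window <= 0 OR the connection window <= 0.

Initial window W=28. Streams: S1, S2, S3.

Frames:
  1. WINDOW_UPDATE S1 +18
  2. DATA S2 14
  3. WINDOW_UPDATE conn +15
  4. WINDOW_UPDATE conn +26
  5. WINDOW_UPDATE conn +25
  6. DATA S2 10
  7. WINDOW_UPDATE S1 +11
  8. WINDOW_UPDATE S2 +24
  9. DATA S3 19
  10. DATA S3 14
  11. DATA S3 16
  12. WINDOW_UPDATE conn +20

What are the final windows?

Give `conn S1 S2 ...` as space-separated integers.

Op 1: conn=28 S1=46 S2=28 S3=28 blocked=[]
Op 2: conn=14 S1=46 S2=14 S3=28 blocked=[]
Op 3: conn=29 S1=46 S2=14 S3=28 blocked=[]
Op 4: conn=55 S1=46 S2=14 S3=28 blocked=[]
Op 5: conn=80 S1=46 S2=14 S3=28 blocked=[]
Op 6: conn=70 S1=46 S2=4 S3=28 blocked=[]
Op 7: conn=70 S1=57 S2=4 S3=28 blocked=[]
Op 8: conn=70 S1=57 S2=28 S3=28 blocked=[]
Op 9: conn=51 S1=57 S2=28 S3=9 blocked=[]
Op 10: conn=37 S1=57 S2=28 S3=-5 blocked=[3]
Op 11: conn=21 S1=57 S2=28 S3=-21 blocked=[3]
Op 12: conn=41 S1=57 S2=28 S3=-21 blocked=[3]

Answer: 41 57 28 -21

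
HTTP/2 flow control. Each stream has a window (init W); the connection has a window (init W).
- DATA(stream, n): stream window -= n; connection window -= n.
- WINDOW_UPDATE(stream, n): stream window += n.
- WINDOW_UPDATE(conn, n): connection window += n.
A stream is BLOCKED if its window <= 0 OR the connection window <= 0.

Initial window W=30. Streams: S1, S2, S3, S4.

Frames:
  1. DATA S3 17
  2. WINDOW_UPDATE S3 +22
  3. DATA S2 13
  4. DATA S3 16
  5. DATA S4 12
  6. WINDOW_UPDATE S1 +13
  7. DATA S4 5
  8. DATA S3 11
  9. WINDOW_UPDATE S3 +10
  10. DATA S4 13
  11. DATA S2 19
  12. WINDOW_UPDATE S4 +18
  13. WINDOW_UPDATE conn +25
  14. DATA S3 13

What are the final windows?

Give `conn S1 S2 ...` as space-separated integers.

Answer: -64 43 -2 5 18

Derivation:
Op 1: conn=13 S1=30 S2=30 S3=13 S4=30 blocked=[]
Op 2: conn=13 S1=30 S2=30 S3=35 S4=30 blocked=[]
Op 3: conn=0 S1=30 S2=17 S3=35 S4=30 blocked=[1, 2, 3, 4]
Op 4: conn=-16 S1=30 S2=17 S3=19 S4=30 blocked=[1, 2, 3, 4]
Op 5: conn=-28 S1=30 S2=17 S3=19 S4=18 blocked=[1, 2, 3, 4]
Op 6: conn=-28 S1=43 S2=17 S3=19 S4=18 blocked=[1, 2, 3, 4]
Op 7: conn=-33 S1=43 S2=17 S3=19 S4=13 blocked=[1, 2, 3, 4]
Op 8: conn=-44 S1=43 S2=17 S3=8 S4=13 blocked=[1, 2, 3, 4]
Op 9: conn=-44 S1=43 S2=17 S3=18 S4=13 blocked=[1, 2, 3, 4]
Op 10: conn=-57 S1=43 S2=17 S3=18 S4=0 blocked=[1, 2, 3, 4]
Op 11: conn=-76 S1=43 S2=-2 S3=18 S4=0 blocked=[1, 2, 3, 4]
Op 12: conn=-76 S1=43 S2=-2 S3=18 S4=18 blocked=[1, 2, 3, 4]
Op 13: conn=-51 S1=43 S2=-2 S3=18 S4=18 blocked=[1, 2, 3, 4]
Op 14: conn=-64 S1=43 S2=-2 S3=5 S4=18 blocked=[1, 2, 3, 4]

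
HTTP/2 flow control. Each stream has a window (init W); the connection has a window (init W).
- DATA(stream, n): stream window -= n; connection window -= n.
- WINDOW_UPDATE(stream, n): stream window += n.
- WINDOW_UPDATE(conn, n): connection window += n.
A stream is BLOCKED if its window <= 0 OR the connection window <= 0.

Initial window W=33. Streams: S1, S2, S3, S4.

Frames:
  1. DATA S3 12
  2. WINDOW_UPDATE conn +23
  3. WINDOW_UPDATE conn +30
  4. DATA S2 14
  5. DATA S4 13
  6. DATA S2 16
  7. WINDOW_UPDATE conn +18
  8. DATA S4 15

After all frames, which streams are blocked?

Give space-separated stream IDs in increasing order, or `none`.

Answer: none

Derivation:
Op 1: conn=21 S1=33 S2=33 S3=21 S4=33 blocked=[]
Op 2: conn=44 S1=33 S2=33 S3=21 S4=33 blocked=[]
Op 3: conn=74 S1=33 S2=33 S3=21 S4=33 blocked=[]
Op 4: conn=60 S1=33 S2=19 S3=21 S4=33 blocked=[]
Op 5: conn=47 S1=33 S2=19 S3=21 S4=20 blocked=[]
Op 6: conn=31 S1=33 S2=3 S3=21 S4=20 blocked=[]
Op 7: conn=49 S1=33 S2=3 S3=21 S4=20 blocked=[]
Op 8: conn=34 S1=33 S2=3 S3=21 S4=5 blocked=[]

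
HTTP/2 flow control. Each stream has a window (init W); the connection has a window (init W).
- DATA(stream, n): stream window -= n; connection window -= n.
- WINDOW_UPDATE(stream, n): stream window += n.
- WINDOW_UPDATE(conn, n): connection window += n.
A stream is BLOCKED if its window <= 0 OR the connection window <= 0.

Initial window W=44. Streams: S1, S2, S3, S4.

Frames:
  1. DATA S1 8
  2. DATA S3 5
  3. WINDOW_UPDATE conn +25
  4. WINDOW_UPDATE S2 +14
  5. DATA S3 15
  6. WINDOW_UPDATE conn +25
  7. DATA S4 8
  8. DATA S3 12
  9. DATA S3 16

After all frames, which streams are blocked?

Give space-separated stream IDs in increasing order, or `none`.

Answer: S3

Derivation:
Op 1: conn=36 S1=36 S2=44 S3=44 S4=44 blocked=[]
Op 2: conn=31 S1=36 S2=44 S3=39 S4=44 blocked=[]
Op 3: conn=56 S1=36 S2=44 S3=39 S4=44 blocked=[]
Op 4: conn=56 S1=36 S2=58 S3=39 S4=44 blocked=[]
Op 5: conn=41 S1=36 S2=58 S3=24 S4=44 blocked=[]
Op 6: conn=66 S1=36 S2=58 S3=24 S4=44 blocked=[]
Op 7: conn=58 S1=36 S2=58 S3=24 S4=36 blocked=[]
Op 8: conn=46 S1=36 S2=58 S3=12 S4=36 blocked=[]
Op 9: conn=30 S1=36 S2=58 S3=-4 S4=36 blocked=[3]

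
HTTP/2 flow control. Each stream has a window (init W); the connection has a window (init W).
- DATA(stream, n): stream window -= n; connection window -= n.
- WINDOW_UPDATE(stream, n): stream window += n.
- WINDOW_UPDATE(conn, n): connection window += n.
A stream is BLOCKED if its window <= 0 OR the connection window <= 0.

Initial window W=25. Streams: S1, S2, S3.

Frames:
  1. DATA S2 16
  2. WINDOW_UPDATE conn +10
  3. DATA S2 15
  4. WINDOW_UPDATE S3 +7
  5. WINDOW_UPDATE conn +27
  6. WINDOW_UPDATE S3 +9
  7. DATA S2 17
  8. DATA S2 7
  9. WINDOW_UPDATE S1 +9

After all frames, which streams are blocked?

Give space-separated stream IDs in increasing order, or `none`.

Answer: S2

Derivation:
Op 1: conn=9 S1=25 S2=9 S3=25 blocked=[]
Op 2: conn=19 S1=25 S2=9 S3=25 blocked=[]
Op 3: conn=4 S1=25 S2=-6 S3=25 blocked=[2]
Op 4: conn=4 S1=25 S2=-6 S3=32 blocked=[2]
Op 5: conn=31 S1=25 S2=-6 S3=32 blocked=[2]
Op 6: conn=31 S1=25 S2=-6 S3=41 blocked=[2]
Op 7: conn=14 S1=25 S2=-23 S3=41 blocked=[2]
Op 8: conn=7 S1=25 S2=-30 S3=41 blocked=[2]
Op 9: conn=7 S1=34 S2=-30 S3=41 blocked=[2]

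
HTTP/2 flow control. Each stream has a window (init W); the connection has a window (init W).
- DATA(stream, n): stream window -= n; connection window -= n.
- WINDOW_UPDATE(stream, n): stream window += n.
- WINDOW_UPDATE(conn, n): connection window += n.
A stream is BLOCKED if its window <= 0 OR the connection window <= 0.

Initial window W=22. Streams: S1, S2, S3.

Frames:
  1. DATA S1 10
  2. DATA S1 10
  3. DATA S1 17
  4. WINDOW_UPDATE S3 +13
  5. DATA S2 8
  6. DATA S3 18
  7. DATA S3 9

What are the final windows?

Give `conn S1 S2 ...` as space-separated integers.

Op 1: conn=12 S1=12 S2=22 S3=22 blocked=[]
Op 2: conn=2 S1=2 S2=22 S3=22 blocked=[]
Op 3: conn=-15 S1=-15 S2=22 S3=22 blocked=[1, 2, 3]
Op 4: conn=-15 S1=-15 S2=22 S3=35 blocked=[1, 2, 3]
Op 5: conn=-23 S1=-15 S2=14 S3=35 blocked=[1, 2, 3]
Op 6: conn=-41 S1=-15 S2=14 S3=17 blocked=[1, 2, 3]
Op 7: conn=-50 S1=-15 S2=14 S3=8 blocked=[1, 2, 3]

Answer: -50 -15 14 8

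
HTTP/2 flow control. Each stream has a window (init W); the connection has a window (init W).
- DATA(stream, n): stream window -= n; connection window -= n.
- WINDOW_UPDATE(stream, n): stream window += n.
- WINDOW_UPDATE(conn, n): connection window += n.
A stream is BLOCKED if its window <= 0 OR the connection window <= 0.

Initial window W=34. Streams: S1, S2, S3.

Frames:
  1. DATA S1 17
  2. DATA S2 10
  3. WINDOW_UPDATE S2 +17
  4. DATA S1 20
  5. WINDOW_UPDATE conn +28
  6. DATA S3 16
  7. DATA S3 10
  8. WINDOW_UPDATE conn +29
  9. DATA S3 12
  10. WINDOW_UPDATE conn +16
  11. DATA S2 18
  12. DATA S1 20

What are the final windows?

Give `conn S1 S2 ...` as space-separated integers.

Answer: -16 -23 23 -4

Derivation:
Op 1: conn=17 S1=17 S2=34 S3=34 blocked=[]
Op 2: conn=7 S1=17 S2=24 S3=34 blocked=[]
Op 3: conn=7 S1=17 S2=41 S3=34 blocked=[]
Op 4: conn=-13 S1=-3 S2=41 S3=34 blocked=[1, 2, 3]
Op 5: conn=15 S1=-3 S2=41 S3=34 blocked=[1]
Op 6: conn=-1 S1=-3 S2=41 S3=18 blocked=[1, 2, 3]
Op 7: conn=-11 S1=-3 S2=41 S3=8 blocked=[1, 2, 3]
Op 8: conn=18 S1=-3 S2=41 S3=8 blocked=[1]
Op 9: conn=6 S1=-3 S2=41 S3=-4 blocked=[1, 3]
Op 10: conn=22 S1=-3 S2=41 S3=-4 blocked=[1, 3]
Op 11: conn=4 S1=-3 S2=23 S3=-4 blocked=[1, 3]
Op 12: conn=-16 S1=-23 S2=23 S3=-4 blocked=[1, 2, 3]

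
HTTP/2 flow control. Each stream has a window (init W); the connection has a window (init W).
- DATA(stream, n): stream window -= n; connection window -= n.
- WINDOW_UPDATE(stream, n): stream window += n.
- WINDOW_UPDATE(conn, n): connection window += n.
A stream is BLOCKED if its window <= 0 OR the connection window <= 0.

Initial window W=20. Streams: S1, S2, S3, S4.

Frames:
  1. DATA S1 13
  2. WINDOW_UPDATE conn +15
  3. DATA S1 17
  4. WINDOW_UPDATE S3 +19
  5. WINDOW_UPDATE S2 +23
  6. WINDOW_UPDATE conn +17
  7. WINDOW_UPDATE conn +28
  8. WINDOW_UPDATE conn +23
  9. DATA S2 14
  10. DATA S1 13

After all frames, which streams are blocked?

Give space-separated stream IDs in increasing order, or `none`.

Answer: S1

Derivation:
Op 1: conn=7 S1=7 S2=20 S3=20 S4=20 blocked=[]
Op 2: conn=22 S1=7 S2=20 S3=20 S4=20 blocked=[]
Op 3: conn=5 S1=-10 S2=20 S3=20 S4=20 blocked=[1]
Op 4: conn=5 S1=-10 S2=20 S3=39 S4=20 blocked=[1]
Op 5: conn=5 S1=-10 S2=43 S3=39 S4=20 blocked=[1]
Op 6: conn=22 S1=-10 S2=43 S3=39 S4=20 blocked=[1]
Op 7: conn=50 S1=-10 S2=43 S3=39 S4=20 blocked=[1]
Op 8: conn=73 S1=-10 S2=43 S3=39 S4=20 blocked=[1]
Op 9: conn=59 S1=-10 S2=29 S3=39 S4=20 blocked=[1]
Op 10: conn=46 S1=-23 S2=29 S3=39 S4=20 blocked=[1]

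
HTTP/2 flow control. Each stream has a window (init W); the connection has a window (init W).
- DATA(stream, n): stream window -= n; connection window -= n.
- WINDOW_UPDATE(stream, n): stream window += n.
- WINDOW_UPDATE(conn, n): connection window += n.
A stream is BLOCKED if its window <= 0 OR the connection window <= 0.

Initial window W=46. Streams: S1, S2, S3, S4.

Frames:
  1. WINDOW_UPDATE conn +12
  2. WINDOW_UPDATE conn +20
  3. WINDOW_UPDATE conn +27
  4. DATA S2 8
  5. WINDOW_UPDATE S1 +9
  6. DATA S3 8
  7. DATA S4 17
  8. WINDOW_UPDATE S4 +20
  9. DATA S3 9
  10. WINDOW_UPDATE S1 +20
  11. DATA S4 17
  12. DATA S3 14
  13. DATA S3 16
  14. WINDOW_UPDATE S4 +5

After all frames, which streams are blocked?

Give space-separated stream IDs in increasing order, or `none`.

Op 1: conn=58 S1=46 S2=46 S3=46 S4=46 blocked=[]
Op 2: conn=78 S1=46 S2=46 S3=46 S4=46 blocked=[]
Op 3: conn=105 S1=46 S2=46 S3=46 S4=46 blocked=[]
Op 4: conn=97 S1=46 S2=38 S3=46 S4=46 blocked=[]
Op 5: conn=97 S1=55 S2=38 S3=46 S4=46 blocked=[]
Op 6: conn=89 S1=55 S2=38 S3=38 S4=46 blocked=[]
Op 7: conn=72 S1=55 S2=38 S3=38 S4=29 blocked=[]
Op 8: conn=72 S1=55 S2=38 S3=38 S4=49 blocked=[]
Op 9: conn=63 S1=55 S2=38 S3=29 S4=49 blocked=[]
Op 10: conn=63 S1=75 S2=38 S3=29 S4=49 blocked=[]
Op 11: conn=46 S1=75 S2=38 S3=29 S4=32 blocked=[]
Op 12: conn=32 S1=75 S2=38 S3=15 S4=32 blocked=[]
Op 13: conn=16 S1=75 S2=38 S3=-1 S4=32 blocked=[3]
Op 14: conn=16 S1=75 S2=38 S3=-1 S4=37 blocked=[3]

Answer: S3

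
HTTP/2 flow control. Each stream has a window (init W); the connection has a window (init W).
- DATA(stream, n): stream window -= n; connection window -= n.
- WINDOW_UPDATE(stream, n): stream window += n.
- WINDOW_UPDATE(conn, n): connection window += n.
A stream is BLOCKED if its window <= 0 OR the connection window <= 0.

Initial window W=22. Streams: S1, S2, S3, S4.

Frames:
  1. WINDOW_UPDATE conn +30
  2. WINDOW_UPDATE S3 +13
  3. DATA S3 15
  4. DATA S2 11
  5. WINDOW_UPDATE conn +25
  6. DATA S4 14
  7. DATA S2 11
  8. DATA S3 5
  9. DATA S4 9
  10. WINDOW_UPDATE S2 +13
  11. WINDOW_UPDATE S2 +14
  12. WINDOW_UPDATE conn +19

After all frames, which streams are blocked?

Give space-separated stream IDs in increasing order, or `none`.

Answer: S4

Derivation:
Op 1: conn=52 S1=22 S2=22 S3=22 S4=22 blocked=[]
Op 2: conn=52 S1=22 S2=22 S3=35 S4=22 blocked=[]
Op 3: conn=37 S1=22 S2=22 S3=20 S4=22 blocked=[]
Op 4: conn=26 S1=22 S2=11 S3=20 S4=22 blocked=[]
Op 5: conn=51 S1=22 S2=11 S3=20 S4=22 blocked=[]
Op 6: conn=37 S1=22 S2=11 S3=20 S4=8 blocked=[]
Op 7: conn=26 S1=22 S2=0 S3=20 S4=8 blocked=[2]
Op 8: conn=21 S1=22 S2=0 S3=15 S4=8 blocked=[2]
Op 9: conn=12 S1=22 S2=0 S3=15 S4=-1 blocked=[2, 4]
Op 10: conn=12 S1=22 S2=13 S3=15 S4=-1 blocked=[4]
Op 11: conn=12 S1=22 S2=27 S3=15 S4=-1 blocked=[4]
Op 12: conn=31 S1=22 S2=27 S3=15 S4=-1 blocked=[4]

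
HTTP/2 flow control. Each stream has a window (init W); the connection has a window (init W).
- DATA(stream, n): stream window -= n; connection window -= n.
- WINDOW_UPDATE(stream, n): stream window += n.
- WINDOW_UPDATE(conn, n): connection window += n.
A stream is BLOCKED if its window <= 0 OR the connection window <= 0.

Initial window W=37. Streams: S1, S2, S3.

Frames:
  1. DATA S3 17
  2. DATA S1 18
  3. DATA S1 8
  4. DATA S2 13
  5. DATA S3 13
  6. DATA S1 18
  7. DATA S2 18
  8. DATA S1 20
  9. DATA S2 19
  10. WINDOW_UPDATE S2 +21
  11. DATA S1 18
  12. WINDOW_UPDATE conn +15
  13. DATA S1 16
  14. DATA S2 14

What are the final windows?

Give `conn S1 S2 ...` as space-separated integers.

Answer: -140 -61 -6 7

Derivation:
Op 1: conn=20 S1=37 S2=37 S3=20 blocked=[]
Op 2: conn=2 S1=19 S2=37 S3=20 blocked=[]
Op 3: conn=-6 S1=11 S2=37 S3=20 blocked=[1, 2, 3]
Op 4: conn=-19 S1=11 S2=24 S3=20 blocked=[1, 2, 3]
Op 5: conn=-32 S1=11 S2=24 S3=7 blocked=[1, 2, 3]
Op 6: conn=-50 S1=-7 S2=24 S3=7 blocked=[1, 2, 3]
Op 7: conn=-68 S1=-7 S2=6 S3=7 blocked=[1, 2, 3]
Op 8: conn=-88 S1=-27 S2=6 S3=7 blocked=[1, 2, 3]
Op 9: conn=-107 S1=-27 S2=-13 S3=7 blocked=[1, 2, 3]
Op 10: conn=-107 S1=-27 S2=8 S3=7 blocked=[1, 2, 3]
Op 11: conn=-125 S1=-45 S2=8 S3=7 blocked=[1, 2, 3]
Op 12: conn=-110 S1=-45 S2=8 S3=7 blocked=[1, 2, 3]
Op 13: conn=-126 S1=-61 S2=8 S3=7 blocked=[1, 2, 3]
Op 14: conn=-140 S1=-61 S2=-6 S3=7 blocked=[1, 2, 3]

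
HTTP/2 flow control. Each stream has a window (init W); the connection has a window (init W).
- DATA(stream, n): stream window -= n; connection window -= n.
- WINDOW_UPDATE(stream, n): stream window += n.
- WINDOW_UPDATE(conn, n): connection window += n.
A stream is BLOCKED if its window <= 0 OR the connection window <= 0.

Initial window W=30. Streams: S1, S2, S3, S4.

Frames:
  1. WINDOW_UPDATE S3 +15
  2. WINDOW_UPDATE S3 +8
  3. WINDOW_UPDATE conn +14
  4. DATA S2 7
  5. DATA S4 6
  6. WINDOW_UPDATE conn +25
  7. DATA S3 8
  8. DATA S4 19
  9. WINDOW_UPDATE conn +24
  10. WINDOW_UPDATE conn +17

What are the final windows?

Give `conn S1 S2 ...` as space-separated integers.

Op 1: conn=30 S1=30 S2=30 S3=45 S4=30 blocked=[]
Op 2: conn=30 S1=30 S2=30 S3=53 S4=30 blocked=[]
Op 3: conn=44 S1=30 S2=30 S3=53 S4=30 blocked=[]
Op 4: conn=37 S1=30 S2=23 S3=53 S4=30 blocked=[]
Op 5: conn=31 S1=30 S2=23 S3=53 S4=24 blocked=[]
Op 6: conn=56 S1=30 S2=23 S3=53 S4=24 blocked=[]
Op 7: conn=48 S1=30 S2=23 S3=45 S4=24 blocked=[]
Op 8: conn=29 S1=30 S2=23 S3=45 S4=5 blocked=[]
Op 9: conn=53 S1=30 S2=23 S3=45 S4=5 blocked=[]
Op 10: conn=70 S1=30 S2=23 S3=45 S4=5 blocked=[]

Answer: 70 30 23 45 5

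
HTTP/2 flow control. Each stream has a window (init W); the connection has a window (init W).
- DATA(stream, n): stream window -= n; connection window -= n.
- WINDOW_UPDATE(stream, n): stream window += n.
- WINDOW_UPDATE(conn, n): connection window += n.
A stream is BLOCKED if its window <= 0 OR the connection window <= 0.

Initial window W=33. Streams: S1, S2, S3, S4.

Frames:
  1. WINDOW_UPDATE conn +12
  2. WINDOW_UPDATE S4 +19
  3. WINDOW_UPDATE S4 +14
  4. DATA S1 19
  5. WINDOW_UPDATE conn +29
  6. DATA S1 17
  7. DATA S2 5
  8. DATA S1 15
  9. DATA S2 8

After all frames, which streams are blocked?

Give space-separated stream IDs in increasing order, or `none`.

Op 1: conn=45 S1=33 S2=33 S3=33 S4=33 blocked=[]
Op 2: conn=45 S1=33 S2=33 S3=33 S4=52 blocked=[]
Op 3: conn=45 S1=33 S2=33 S3=33 S4=66 blocked=[]
Op 4: conn=26 S1=14 S2=33 S3=33 S4=66 blocked=[]
Op 5: conn=55 S1=14 S2=33 S3=33 S4=66 blocked=[]
Op 6: conn=38 S1=-3 S2=33 S3=33 S4=66 blocked=[1]
Op 7: conn=33 S1=-3 S2=28 S3=33 S4=66 blocked=[1]
Op 8: conn=18 S1=-18 S2=28 S3=33 S4=66 blocked=[1]
Op 9: conn=10 S1=-18 S2=20 S3=33 S4=66 blocked=[1]

Answer: S1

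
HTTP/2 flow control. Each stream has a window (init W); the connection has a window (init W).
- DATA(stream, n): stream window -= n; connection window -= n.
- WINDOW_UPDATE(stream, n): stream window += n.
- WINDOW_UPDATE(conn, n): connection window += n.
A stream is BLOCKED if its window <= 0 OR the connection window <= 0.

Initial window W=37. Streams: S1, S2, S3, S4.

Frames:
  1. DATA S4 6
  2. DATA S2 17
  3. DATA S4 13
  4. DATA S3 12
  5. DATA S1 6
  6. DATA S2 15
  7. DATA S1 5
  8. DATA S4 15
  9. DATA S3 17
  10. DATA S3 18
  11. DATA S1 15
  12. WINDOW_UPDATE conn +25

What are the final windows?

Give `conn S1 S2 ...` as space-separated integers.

Op 1: conn=31 S1=37 S2=37 S3=37 S4=31 blocked=[]
Op 2: conn=14 S1=37 S2=20 S3=37 S4=31 blocked=[]
Op 3: conn=1 S1=37 S2=20 S3=37 S4=18 blocked=[]
Op 4: conn=-11 S1=37 S2=20 S3=25 S4=18 blocked=[1, 2, 3, 4]
Op 5: conn=-17 S1=31 S2=20 S3=25 S4=18 blocked=[1, 2, 3, 4]
Op 6: conn=-32 S1=31 S2=5 S3=25 S4=18 blocked=[1, 2, 3, 4]
Op 7: conn=-37 S1=26 S2=5 S3=25 S4=18 blocked=[1, 2, 3, 4]
Op 8: conn=-52 S1=26 S2=5 S3=25 S4=3 blocked=[1, 2, 3, 4]
Op 9: conn=-69 S1=26 S2=5 S3=8 S4=3 blocked=[1, 2, 3, 4]
Op 10: conn=-87 S1=26 S2=5 S3=-10 S4=3 blocked=[1, 2, 3, 4]
Op 11: conn=-102 S1=11 S2=5 S3=-10 S4=3 blocked=[1, 2, 3, 4]
Op 12: conn=-77 S1=11 S2=5 S3=-10 S4=3 blocked=[1, 2, 3, 4]

Answer: -77 11 5 -10 3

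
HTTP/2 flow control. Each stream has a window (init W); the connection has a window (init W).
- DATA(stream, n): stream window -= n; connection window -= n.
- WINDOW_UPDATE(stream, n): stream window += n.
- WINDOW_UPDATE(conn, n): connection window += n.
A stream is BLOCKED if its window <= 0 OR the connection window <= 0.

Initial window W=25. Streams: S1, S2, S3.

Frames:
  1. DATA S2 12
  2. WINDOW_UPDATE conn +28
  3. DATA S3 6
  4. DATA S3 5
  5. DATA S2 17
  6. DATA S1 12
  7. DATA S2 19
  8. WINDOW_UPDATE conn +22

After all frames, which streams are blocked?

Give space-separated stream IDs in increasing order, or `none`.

Answer: S2

Derivation:
Op 1: conn=13 S1=25 S2=13 S3=25 blocked=[]
Op 2: conn=41 S1=25 S2=13 S3=25 blocked=[]
Op 3: conn=35 S1=25 S2=13 S3=19 blocked=[]
Op 4: conn=30 S1=25 S2=13 S3=14 blocked=[]
Op 5: conn=13 S1=25 S2=-4 S3=14 blocked=[2]
Op 6: conn=1 S1=13 S2=-4 S3=14 blocked=[2]
Op 7: conn=-18 S1=13 S2=-23 S3=14 blocked=[1, 2, 3]
Op 8: conn=4 S1=13 S2=-23 S3=14 blocked=[2]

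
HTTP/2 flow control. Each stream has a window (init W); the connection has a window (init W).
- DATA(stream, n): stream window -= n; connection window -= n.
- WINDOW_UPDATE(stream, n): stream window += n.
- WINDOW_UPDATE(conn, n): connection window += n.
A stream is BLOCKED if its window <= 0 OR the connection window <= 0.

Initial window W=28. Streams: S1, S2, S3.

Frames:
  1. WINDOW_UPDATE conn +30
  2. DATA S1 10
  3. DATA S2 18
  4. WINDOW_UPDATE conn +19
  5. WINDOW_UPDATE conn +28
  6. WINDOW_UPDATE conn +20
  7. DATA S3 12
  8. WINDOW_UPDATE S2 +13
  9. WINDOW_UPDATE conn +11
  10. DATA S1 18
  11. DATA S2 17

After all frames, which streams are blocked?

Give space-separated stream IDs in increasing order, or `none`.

Answer: S1

Derivation:
Op 1: conn=58 S1=28 S2=28 S3=28 blocked=[]
Op 2: conn=48 S1=18 S2=28 S3=28 blocked=[]
Op 3: conn=30 S1=18 S2=10 S3=28 blocked=[]
Op 4: conn=49 S1=18 S2=10 S3=28 blocked=[]
Op 5: conn=77 S1=18 S2=10 S3=28 blocked=[]
Op 6: conn=97 S1=18 S2=10 S3=28 blocked=[]
Op 7: conn=85 S1=18 S2=10 S3=16 blocked=[]
Op 8: conn=85 S1=18 S2=23 S3=16 blocked=[]
Op 9: conn=96 S1=18 S2=23 S3=16 blocked=[]
Op 10: conn=78 S1=0 S2=23 S3=16 blocked=[1]
Op 11: conn=61 S1=0 S2=6 S3=16 blocked=[1]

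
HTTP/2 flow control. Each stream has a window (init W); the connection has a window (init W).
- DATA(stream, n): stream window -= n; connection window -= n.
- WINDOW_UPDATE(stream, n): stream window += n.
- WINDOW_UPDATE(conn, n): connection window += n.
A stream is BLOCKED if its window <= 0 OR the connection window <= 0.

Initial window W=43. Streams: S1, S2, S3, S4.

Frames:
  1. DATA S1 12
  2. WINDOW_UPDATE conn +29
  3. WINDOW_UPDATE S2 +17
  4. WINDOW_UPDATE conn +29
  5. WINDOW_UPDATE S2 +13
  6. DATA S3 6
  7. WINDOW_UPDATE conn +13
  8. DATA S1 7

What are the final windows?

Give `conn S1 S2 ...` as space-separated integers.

Op 1: conn=31 S1=31 S2=43 S3=43 S4=43 blocked=[]
Op 2: conn=60 S1=31 S2=43 S3=43 S4=43 blocked=[]
Op 3: conn=60 S1=31 S2=60 S3=43 S4=43 blocked=[]
Op 4: conn=89 S1=31 S2=60 S3=43 S4=43 blocked=[]
Op 5: conn=89 S1=31 S2=73 S3=43 S4=43 blocked=[]
Op 6: conn=83 S1=31 S2=73 S3=37 S4=43 blocked=[]
Op 7: conn=96 S1=31 S2=73 S3=37 S4=43 blocked=[]
Op 8: conn=89 S1=24 S2=73 S3=37 S4=43 blocked=[]

Answer: 89 24 73 37 43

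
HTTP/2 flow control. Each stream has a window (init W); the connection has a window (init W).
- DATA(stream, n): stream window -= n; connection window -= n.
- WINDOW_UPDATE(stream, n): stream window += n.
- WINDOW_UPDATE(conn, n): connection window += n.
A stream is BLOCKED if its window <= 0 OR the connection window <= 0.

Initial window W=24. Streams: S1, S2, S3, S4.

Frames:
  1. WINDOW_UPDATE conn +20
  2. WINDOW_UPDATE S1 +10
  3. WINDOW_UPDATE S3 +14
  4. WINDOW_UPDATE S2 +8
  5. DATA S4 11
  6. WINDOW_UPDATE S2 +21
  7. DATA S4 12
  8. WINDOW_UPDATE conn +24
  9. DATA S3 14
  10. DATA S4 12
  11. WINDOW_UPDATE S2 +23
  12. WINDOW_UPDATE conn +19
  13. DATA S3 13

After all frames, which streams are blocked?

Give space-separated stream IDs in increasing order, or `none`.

Op 1: conn=44 S1=24 S2=24 S3=24 S4=24 blocked=[]
Op 2: conn=44 S1=34 S2=24 S3=24 S4=24 blocked=[]
Op 3: conn=44 S1=34 S2=24 S3=38 S4=24 blocked=[]
Op 4: conn=44 S1=34 S2=32 S3=38 S4=24 blocked=[]
Op 5: conn=33 S1=34 S2=32 S3=38 S4=13 blocked=[]
Op 6: conn=33 S1=34 S2=53 S3=38 S4=13 blocked=[]
Op 7: conn=21 S1=34 S2=53 S3=38 S4=1 blocked=[]
Op 8: conn=45 S1=34 S2=53 S3=38 S4=1 blocked=[]
Op 9: conn=31 S1=34 S2=53 S3=24 S4=1 blocked=[]
Op 10: conn=19 S1=34 S2=53 S3=24 S4=-11 blocked=[4]
Op 11: conn=19 S1=34 S2=76 S3=24 S4=-11 blocked=[4]
Op 12: conn=38 S1=34 S2=76 S3=24 S4=-11 blocked=[4]
Op 13: conn=25 S1=34 S2=76 S3=11 S4=-11 blocked=[4]

Answer: S4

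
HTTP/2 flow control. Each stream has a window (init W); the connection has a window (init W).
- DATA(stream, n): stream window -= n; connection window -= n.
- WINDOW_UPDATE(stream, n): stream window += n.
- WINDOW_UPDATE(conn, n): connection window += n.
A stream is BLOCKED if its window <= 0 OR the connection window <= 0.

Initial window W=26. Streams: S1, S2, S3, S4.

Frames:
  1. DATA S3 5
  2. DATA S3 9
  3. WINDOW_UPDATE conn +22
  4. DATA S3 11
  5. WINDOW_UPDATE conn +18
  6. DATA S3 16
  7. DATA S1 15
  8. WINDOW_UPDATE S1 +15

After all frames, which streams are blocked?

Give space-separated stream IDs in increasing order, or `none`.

Answer: S3

Derivation:
Op 1: conn=21 S1=26 S2=26 S3=21 S4=26 blocked=[]
Op 2: conn=12 S1=26 S2=26 S3=12 S4=26 blocked=[]
Op 3: conn=34 S1=26 S2=26 S3=12 S4=26 blocked=[]
Op 4: conn=23 S1=26 S2=26 S3=1 S4=26 blocked=[]
Op 5: conn=41 S1=26 S2=26 S3=1 S4=26 blocked=[]
Op 6: conn=25 S1=26 S2=26 S3=-15 S4=26 blocked=[3]
Op 7: conn=10 S1=11 S2=26 S3=-15 S4=26 blocked=[3]
Op 8: conn=10 S1=26 S2=26 S3=-15 S4=26 blocked=[3]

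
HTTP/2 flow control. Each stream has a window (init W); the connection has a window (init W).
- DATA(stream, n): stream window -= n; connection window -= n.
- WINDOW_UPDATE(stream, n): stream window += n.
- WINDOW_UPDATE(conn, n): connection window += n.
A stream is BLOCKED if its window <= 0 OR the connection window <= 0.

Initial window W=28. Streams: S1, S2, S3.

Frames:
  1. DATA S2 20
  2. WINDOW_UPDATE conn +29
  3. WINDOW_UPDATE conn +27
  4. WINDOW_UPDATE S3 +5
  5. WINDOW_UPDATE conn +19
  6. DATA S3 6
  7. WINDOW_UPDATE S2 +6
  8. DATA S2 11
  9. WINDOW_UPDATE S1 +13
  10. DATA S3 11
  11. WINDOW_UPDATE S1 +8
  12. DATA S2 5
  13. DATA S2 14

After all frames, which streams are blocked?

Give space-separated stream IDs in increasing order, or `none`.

Answer: S2

Derivation:
Op 1: conn=8 S1=28 S2=8 S3=28 blocked=[]
Op 2: conn=37 S1=28 S2=8 S3=28 blocked=[]
Op 3: conn=64 S1=28 S2=8 S3=28 blocked=[]
Op 4: conn=64 S1=28 S2=8 S3=33 blocked=[]
Op 5: conn=83 S1=28 S2=8 S3=33 blocked=[]
Op 6: conn=77 S1=28 S2=8 S3=27 blocked=[]
Op 7: conn=77 S1=28 S2=14 S3=27 blocked=[]
Op 8: conn=66 S1=28 S2=3 S3=27 blocked=[]
Op 9: conn=66 S1=41 S2=3 S3=27 blocked=[]
Op 10: conn=55 S1=41 S2=3 S3=16 blocked=[]
Op 11: conn=55 S1=49 S2=3 S3=16 blocked=[]
Op 12: conn=50 S1=49 S2=-2 S3=16 blocked=[2]
Op 13: conn=36 S1=49 S2=-16 S3=16 blocked=[2]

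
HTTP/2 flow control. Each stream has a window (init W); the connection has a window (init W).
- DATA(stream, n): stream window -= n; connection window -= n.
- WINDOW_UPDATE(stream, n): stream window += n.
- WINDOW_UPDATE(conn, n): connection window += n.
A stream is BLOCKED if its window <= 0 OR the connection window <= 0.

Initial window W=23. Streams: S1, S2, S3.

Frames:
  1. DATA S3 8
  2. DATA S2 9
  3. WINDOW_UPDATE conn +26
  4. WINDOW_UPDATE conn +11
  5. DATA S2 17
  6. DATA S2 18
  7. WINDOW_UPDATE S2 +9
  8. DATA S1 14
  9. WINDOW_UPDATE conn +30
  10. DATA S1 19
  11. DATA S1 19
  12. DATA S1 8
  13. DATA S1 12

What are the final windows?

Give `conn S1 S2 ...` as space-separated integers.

Answer: -34 -49 -12 15

Derivation:
Op 1: conn=15 S1=23 S2=23 S3=15 blocked=[]
Op 2: conn=6 S1=23 S2=14 S3=15 blocked=[]
Op 3: conn=32 S1=23 S2=14 S3=15 blocked=[]
Op 4: conn=43 S1=23 S2=14 S3=15 blocked=[]
Op 5: conn=26 S1=23 S2=-3 S3=15 blocked=[2]
Op 6: conn=8 S1=23 S2=-21 S3=15 blocked=[2]
Op 7: conn=8 S1=23 S2=-12 S3=15 blocked=[2]
Op 8: conn=-6 S1=9 S2=-12 S3=15 blocked=[1, 2, 3]
Op 9: conn=24 S1=9 S2=-12 S3=15 blocked=[2]
Op 10: conn=5 S1=-10 S2=-12 S3=15 blocked=[1, 2]
Op 11: conn=-14 S1=-29 S2=-12 S3=15 blocked=[1, 2, 3]
Op 12: conn=-22 S1=-37 S2=-12 S3=15 blocked=[1, 2, 3]
Op 13: conn=-34 S1=-49 S2=-12 S3=15 blocked=[1, 2, 3]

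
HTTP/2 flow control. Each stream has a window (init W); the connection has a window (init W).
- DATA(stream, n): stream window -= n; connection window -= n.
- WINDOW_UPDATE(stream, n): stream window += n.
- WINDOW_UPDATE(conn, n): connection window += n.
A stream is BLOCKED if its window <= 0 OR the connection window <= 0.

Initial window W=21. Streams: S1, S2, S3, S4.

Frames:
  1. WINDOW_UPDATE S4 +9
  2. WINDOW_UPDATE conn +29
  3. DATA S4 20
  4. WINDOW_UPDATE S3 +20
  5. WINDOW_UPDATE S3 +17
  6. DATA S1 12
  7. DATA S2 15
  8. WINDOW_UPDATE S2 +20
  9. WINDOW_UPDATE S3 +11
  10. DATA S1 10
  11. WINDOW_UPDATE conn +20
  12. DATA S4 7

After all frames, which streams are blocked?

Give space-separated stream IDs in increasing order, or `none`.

Answer: S1

Derivation:
Op 1: conn=21 S1=21 S2=21 S3=21 S4=30 blocked=[]
Op 2: conn=50 S1=21 S2=21 S3=21 S4=30 blocked=[]
Op 3: conn=30 S1=21 S2=21 S3=21 S4=10 blocked=[]
Op 4: conn=30 S1=21 S2=21 S3=41 S4=10 blocked=[]
Op 5: conn=30 S1=21 S2=21 S3=58 S4=10 blocked=[]
Op 6: conn=18 S1=9 S2=21 S3=58 S4=10 blocked=[]
Op 7: conn=3 S1=9 S2=6 S3=58 S4=10 blocked=[]
Op 8: conn=3 S1=9 S2=26 S3=58 S4=10 blocked=[]
Op 9: conn=3 S1=9 S2=26 S3=69 S4=10 blocked=[]
Op 10: conn=-7 S1=-1 S2=26 S3=69 S4=10 blocked=[1, 2, 3, 4]
Op 11: conn=13 S1=-1 S2=26 S3=69 S4=10 blocked=[1]
Op 12: conn=6 S1=-1 S2=26 S3=69 S4=3 blocked=[1]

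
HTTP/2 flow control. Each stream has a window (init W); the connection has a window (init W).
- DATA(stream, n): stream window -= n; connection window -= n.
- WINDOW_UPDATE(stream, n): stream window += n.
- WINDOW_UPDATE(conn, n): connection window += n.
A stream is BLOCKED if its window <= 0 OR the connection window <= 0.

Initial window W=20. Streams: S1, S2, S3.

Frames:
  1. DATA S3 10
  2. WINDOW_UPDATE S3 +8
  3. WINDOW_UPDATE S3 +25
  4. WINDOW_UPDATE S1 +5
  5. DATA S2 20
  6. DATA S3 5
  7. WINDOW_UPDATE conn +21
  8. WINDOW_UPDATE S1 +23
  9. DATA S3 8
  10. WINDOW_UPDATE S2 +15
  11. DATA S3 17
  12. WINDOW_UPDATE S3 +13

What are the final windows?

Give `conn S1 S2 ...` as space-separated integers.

Op 1: conn=10 S1=20 S2=20 S3=10 blocked=[]
Op 2: conn=10 S1=20 S2=20 S3=18 blocked=[]
Op 3: conn=10 S1=20 S2=20 S3=43 blocked=[]
Op 4: conn=10 S1=25 S2=20 S3=43 blocked=[]
Op 5: conn=-10 S1=25 S2=0 S3=43 blocked=[1, 2, 3]
Op 6: conn=-15 S1=25 S2=0 S3=38 blocked=[1, 2, 3]
Op 7: conn=6 S1=25 S2=0 S3=38 blocked=[2]
Op 8: conn=6 S1=48 S2=0 S3=38 blocked=[2]
Op 9: conn=-2 S1=48 S2=0 S3=30 blocked=[1, 2, 3]
Op 10: conn=-2 S1=48 S2=15 S3=30 blocked=[1, 2, 3]
Op 11: conn=-19 S1=48 S2=15 S3=13 blocked=[1, 2, 3]
Op 12: conn=-19 S1=48 S2=15 S3=26 blocked=[1, 2, 3]

Answer: -19 48 15 26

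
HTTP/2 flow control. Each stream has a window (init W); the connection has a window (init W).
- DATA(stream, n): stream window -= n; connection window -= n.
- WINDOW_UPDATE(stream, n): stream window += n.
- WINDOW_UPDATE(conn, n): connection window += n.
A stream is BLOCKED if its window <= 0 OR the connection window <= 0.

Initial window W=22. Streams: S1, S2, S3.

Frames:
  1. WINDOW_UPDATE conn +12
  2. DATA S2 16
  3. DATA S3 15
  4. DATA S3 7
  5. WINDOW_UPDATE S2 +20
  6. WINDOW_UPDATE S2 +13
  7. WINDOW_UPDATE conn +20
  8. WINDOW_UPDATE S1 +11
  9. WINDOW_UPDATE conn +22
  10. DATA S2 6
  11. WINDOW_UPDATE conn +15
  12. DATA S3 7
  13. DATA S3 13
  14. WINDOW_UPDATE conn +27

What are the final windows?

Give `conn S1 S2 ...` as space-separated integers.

Answer: 54 33 33 -20

Derivation:
Op 1: conn=34 S1=22 S2=22 S3=22 blocked=[]
Op 2: conn=18 S1=22 S2=6 S3=22 blocked=[]
Op 3: conn=3 S1=22 S2=6 S3=7 blocked=[]
Op 4: conn=-4 S1=22 S2=6 S3=0 blocked=[1, 2, 3]
Op 5: conn=-4 S1=22 S2=26 S3=0 blocked=[1, 2, 3]
Op 6: conn=-4 S1=22 S2=39 S3=0 blocked=[1, 2, 3]
Op 7: conn=16 S1=22 S2=39 S3=0 blocked=[3]
Op 8: conn=16 S1=33 S2=39 S3=0 blocked=[3]
Op 9: conn=38 S1=33 S2=39 S3=0 blocked=[3]
Op 10: conn=32 S1=33 S2=33 S3=0 blocked=[3]
Op 11: conn=47 S1=33 S2=33 S3=0 blocked=[3]
Op 12: conn=40 S1=33 S2=33 S3=-7 blocked=[3]
Op 13: conn=27 S1=33 S2=33 S3=-20 blocked=[3]
Op 14: conn=54 S1=33 S2=33 S3=-20 blocked=[3]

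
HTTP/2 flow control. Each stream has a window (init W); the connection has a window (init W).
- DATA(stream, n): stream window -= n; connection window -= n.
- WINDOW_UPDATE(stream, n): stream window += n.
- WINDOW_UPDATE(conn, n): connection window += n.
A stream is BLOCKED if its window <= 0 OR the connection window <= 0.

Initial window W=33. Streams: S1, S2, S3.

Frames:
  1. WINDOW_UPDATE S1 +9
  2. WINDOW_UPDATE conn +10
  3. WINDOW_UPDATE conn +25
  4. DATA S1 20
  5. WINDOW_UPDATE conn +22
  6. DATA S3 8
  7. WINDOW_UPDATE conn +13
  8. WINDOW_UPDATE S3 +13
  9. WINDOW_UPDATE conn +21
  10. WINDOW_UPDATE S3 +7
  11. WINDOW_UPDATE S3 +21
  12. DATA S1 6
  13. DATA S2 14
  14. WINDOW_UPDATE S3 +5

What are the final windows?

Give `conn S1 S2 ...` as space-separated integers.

Answer: 76 16 19 71

Derivation:
Op 1: conn=33 S1=42 S2=33 S3=33 blocked=[]
Op 2: conn=43 S1=42 S2=33 S3=33 blocked=[]
Op 3: conn=68 S1=42 S2=33 S3=33 blocked=[]
Op 4: conn=48 S1=22 S2=33 S3=33 blocked=[]
Op 5: conn=70 S1=22 S2=33 S3=33 blocked=[]
Op 6: conn=62 S1=22 S2=33 S3=25 blocked=[]
Op 7: conn=75 S1=22 S2=33 S3=25 blocked=[]
Op 8: conn=75 S1=22 S2=33 S3=38 blocked=[]
Op 9: conn=96 S1=22 S2=33 S3=38 blocked=[]
Op 10: conn=96 S1=22 S2=33 S3=45 blocked=[]
Op 11: conn=96 S1=22 S2=33 S3=66 blocked=[]
Op 12: conn=90 S1=16 S2=33 S3=66 blocked=[]
Op 13: conn=76 S1=16 S2=19 S3=66 blocked=[]
Op 14: conn=76 S1=16 S2=19 S3=71 blocked=[]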